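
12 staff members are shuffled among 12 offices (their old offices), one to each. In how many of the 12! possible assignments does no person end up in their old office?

176214841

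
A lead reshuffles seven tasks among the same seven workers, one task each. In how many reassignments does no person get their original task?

By inclusion-exclusion, !7 = Σ (-1)^k · 7!/k! for k=0..7
= 7! - 7!/1! + 7!/2! - 7!/3! + 7!/4! - 7!/5! + 7!/6! - 7!/7!
= 5040 - 5040 + 2520 - 840 + 210 - 42 + 7 - 1
= 1854

1854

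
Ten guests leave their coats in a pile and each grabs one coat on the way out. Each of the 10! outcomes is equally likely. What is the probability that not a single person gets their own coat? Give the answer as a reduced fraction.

Favorable outcomes: !10 = 1334961.
Total outcomes: 10! = 3628800.
Probability = 1334961/3628800 = 16481/44800.

16481/44800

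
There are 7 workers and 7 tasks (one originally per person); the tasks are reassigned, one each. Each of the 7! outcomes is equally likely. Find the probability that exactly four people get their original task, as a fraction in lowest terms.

Favorable outcomes: C(7,4)·!3 = 35·2 = 70.
Total outcomes: 7! = 5040.
Probability = 70/5040 = 1/72.

1/72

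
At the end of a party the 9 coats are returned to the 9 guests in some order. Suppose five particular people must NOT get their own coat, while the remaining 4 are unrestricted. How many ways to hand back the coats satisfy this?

205056

Inclusion-exclusion on the 5 forbidden self-matches:
Σ_{j=0}^{5} (-1)^j C(5,j)(9-j)!
= C(5,0)·9! - C(5,1)·8! + C(5,2)·7! - C(5,3)·6! + C(5,4)·5! - C(5,5)·4!
= 362880 - 201600 + 50400 - 7200 + 600 - 24
= 205056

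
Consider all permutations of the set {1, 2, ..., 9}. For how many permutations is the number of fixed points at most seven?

362879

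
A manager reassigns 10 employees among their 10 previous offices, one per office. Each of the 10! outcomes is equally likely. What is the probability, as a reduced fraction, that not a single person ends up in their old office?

16481/44800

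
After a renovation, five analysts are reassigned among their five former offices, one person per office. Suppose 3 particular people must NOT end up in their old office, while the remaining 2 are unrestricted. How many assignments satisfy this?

Let A_j be the event that the j-th constrained one is fixed. By inclusion-exclusion over the 3 events:
Σ_{j=0}^{3} (-1)^j C(3,j)(5-j)!
= C(3,0)·5! - C(3,1)·4! + C(3,2)·3! - C(3,3)·2!
= 120 - 72 + 18 - 2
= 64

64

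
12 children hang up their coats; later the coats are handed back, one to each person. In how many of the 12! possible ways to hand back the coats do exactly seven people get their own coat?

Pick the 7 fixed positions: C(12,7) = 792 ways.
The other 5 form a derangement: !5 = 44.
Total: 792 × 44 = 34848.

34848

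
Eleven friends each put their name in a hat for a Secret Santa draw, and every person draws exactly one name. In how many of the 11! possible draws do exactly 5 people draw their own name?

122430

Choose which 5 of the 11 are fixed: C(11,5) = 462.
The other 6 form a derangement: !6 = 265.
Total: 462 × 265 = 122430.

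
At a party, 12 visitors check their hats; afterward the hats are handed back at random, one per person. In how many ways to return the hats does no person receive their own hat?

!12 = 12! · Σ_{k=0}^{12} (-1)^k/k!
= 12! - 12!/1! + 12!/2! - 12!/3! + 12!/4! - 12!/5! + 12!/6! - 12!/7! + 12!/8! - 12!/9! + 12!/10! - 12!/11! + 12!/12!
= 479001600 - 479001600 + 239500800 - 79833600 + 19958400 - 3991680 + 665280 - 95040 + 11880 - 1320 + 132 - 12 + 1
= 176214841

176214841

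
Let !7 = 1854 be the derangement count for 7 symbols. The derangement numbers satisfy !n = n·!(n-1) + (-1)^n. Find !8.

14833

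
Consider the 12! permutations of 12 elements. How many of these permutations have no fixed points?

176214841

By inclusion-exclusion, !12 = Σ (-1)^k · 12!/k! for k=0..12
= 12! - 12!/1! + 12!/2! - 12!/3! + 12!/4! - 12!/5! + 12!/6! - 12!/7! + 12!/8! - 12!/9! + 12!/10! - 12!/11! + 12!/12!
= 479001600 - 479001600 + 239500800 - 79833600 + 19958400 - 3991680 + 665280 - 95040 + 11880 - 1320 + 132 - 12 + 1
= 176214841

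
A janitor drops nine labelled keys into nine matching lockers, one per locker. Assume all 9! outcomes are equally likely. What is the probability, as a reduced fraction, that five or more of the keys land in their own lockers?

Favorable outcomes: Σ_{i≥5} C(9,i)·!(9-i) = 126·9 + 84·2 + 36·1 + 9·0 + 1·1 = 1339.
Total outcomes: 9! = 362880.
Probability = 1339/362880 = 1339/362880.

1339/362880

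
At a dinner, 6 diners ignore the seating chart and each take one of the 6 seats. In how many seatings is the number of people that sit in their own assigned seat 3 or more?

56

# with exactly i fixed is C(6,i)·!(6-i); sum over i=3..6:
  i=3: C(6,3)·!3 = 20·2 = 40
  i=4: C(6,4)·!2 = 15·1 = 15
  i=5: C(6,5)·!1 = 6·0 = 0
  i=6: C(6,6)·!0 = 1·1 = 1
Total = 56.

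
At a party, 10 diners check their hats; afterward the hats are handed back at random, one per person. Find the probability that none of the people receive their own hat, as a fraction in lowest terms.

16481/44800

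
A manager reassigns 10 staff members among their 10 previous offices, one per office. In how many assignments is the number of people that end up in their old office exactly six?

1890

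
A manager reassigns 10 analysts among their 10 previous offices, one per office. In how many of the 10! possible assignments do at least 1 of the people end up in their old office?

2293839

Sum C(10,i)·!(10-i) for i = 1..10:
  i=1: C(10,1)·!9 = 10·133496 = 1334960
  i=2: C(10,2)·!8 = 45·14833 = 667485
  i=3: C(10,3)·!7 = 120·1854 = 222480
  i=4: C(10,4)·!6 = 210·265 = 55650
  i=5: C(10,5)·!5 = 252·44 = 11088
  i=6: C(10,6)·!4 = 210·9 = 1890
  i=7: C(10,7)·!3 = 120·2 = 240
  i=8: C(10,8)·!2 = 45·1 = 45
  i=9: C(10,9)·!1 = 10·0 = 0
  i=10: C(10,10)·!0 = 1·1 = 1
Total = 2293839.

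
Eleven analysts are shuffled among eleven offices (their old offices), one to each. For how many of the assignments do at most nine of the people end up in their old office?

39916799

# with exactly i fixed is C(11,i)·!(11-i); sum over i=0..9:
  i=0: C(11,0)·!11 = 1·14684570 = 14684570
  i=1: C(11,1)·!10 = 11·1334961 = 14684571
  i=2: C(11,2)·!9 = 55·133496 = 7342280
  i=3: C(11,3)·!8 = 165·14833 = 2447445
  i=4: C(11,4)·!7 = 330·1854 = 611820
  i=5: C(11,5)·!6 = 462·265 = 122430
  i=6: C(11,6)·!5 = 462·44 = 20328
  i=7: C(11,7)·!4 = 330·9 = 2970
  i=8: C(11,8)·!3 = 165·2 = 330
  i=9: C(11,9)·!2 = 55·1 = 55
Total = 39916799.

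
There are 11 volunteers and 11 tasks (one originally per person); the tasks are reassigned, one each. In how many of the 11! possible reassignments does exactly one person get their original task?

Pick the single fixed position: C(11,1) = 11 ways.
The remaining 10 must be deranged: !10 = 1334961.
Total: 11 × 1334961 = 14684571.

14684571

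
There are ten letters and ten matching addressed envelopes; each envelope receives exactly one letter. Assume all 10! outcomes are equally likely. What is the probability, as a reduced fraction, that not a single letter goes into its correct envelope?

Favorable outcomes: !10 = 1334961.
Total outcomes: 10! = 3628800.
Probability = 1334961/3628800 = 16481/44800.

16481/44800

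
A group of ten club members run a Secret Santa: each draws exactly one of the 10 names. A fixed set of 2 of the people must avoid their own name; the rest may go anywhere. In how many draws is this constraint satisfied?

2943360

Inclusion-exclusion on the 2 forbidden self-matches:
Σ_{j=0}^{2} (-1)^j C(2,j)(10-j)!
= C(2,0)·10! - C(2,1)·9! + C(2,2)·8!
= 3628800 - 725760 + 40320
= 2943360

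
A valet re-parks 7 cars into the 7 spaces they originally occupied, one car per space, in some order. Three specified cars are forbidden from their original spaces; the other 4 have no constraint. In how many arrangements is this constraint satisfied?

Let A_j be the event that the j-th constrained one is fixed. By inclusion-exclusion over the 3 events:
Σ_{j=0}^{3} (-1)^j C(3,j)(7-j)!
= C(3,0)·7! - C(3,1)·6! + C(3,2)·5! - C(3,3)·4!
= 5040 - 2160 + 360 - 24
= 3216

3216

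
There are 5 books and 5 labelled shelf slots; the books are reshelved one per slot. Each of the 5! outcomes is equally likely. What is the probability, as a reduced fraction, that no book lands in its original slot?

Favorable outcomes: !5 = 44.
Total outcomes: 5! = 120.
Probability = 44/120 = 11/30.

11/30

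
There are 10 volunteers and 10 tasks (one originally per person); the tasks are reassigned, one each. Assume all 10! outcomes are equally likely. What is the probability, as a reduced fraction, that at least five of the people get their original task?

829/226800

Favorable outcomes: Σ_{i≥5} C(10,i)·!(10-i) = 252·44 + 210·9 + 120·2 + 45·1 + 10·0 + 1·1 = 13264.
Total outcomes: 10! = 3628800.
Probability = 13264/3628800 = 829/226800.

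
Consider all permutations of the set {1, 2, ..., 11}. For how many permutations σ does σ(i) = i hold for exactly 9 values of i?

55

Choose which 9 of the 11 are fixed: C(11,9) = 55.
The remaining 2 must be deranged: !2 = 1.
Total: 55 × 1 = 55.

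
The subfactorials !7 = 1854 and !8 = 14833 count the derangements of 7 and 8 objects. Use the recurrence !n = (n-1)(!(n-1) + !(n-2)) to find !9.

133496

!9 = (9-1)·(!8 + !7) = 8·(14833 + 1854) = 8·16687 = 133496.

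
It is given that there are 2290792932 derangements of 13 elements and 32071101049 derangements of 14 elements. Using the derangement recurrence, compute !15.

481066515734

!15 = (15-1)·(!14 + !13) = 14·(32071101049 + 2290792932) = 14·34361893981 = 481066515734.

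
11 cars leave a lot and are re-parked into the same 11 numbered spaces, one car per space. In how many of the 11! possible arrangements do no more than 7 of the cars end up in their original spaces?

39916414

# with exactly i fixed is C(11,i)·!(11-i); sum over i=0..7:
  i=0: C(11,0)·!11 = 1·14684570 = 14684570
  i=1: C(11,1)·!10 = 11·1334961 = 14684571
  i=2: C(11,2)·!9 = 55·133496 = 7342280
  i=3: C(11,3)·!8 = 165·14833 = 2447445
  i=4: C(11,4)·!7 = 330·1854 = 611820
  i=5: C(11,5)·!6 = 462·265 = 122430
  i=6: C(11,6)·!5 = 462·44 = 20328
  i=7: C(11,7)·!4 = 330·9 = 2970
Total = 39916414.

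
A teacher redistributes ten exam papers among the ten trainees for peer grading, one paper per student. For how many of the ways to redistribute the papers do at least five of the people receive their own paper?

# with exactly i fixed is C(10,i)·!(10-i); sum over i=5..10:
  i=5: C(10,5)·!5 = 252·44 = 11088
  i=6: C(10,6)·!4 = 210·9 = 1890
  i=7: C(10,7)·!3 = 120·2 = 240
  i=8: C(10,8)·!2 = 45·1 = 45
  i=9: C(10,9)·!1 = 10·0 = 0
  i=10: C(10,10)·!0 = 1·1 = 1
Total = 13264.

13264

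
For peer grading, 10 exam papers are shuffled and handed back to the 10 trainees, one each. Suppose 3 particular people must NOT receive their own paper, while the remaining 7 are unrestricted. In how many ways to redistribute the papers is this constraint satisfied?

Inclusion-exclusion on the 3 forbidden self-matches:
Σ_{j=0}^{3} (-1)^j C(3,j)(10-j)!
= C(3,0)·10! - C(3,1)·9! + C(3,2)·8! - C(3,3)·7!
= 3628800 - 1088640 + 120960 - 5040
= 2656080

2656080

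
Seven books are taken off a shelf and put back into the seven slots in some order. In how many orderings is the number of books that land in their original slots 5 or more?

# with exactly i fixed is C(7,i)·!(7-i); sum over i=5..7:
  i=5: C(7,5)·!2 = 21·1 = 21
  i=6: C(7,6)·!1 = 7·0 = 0
  i=7: C(7,7)·!0 = 1·1 = 1
Total = 22.

22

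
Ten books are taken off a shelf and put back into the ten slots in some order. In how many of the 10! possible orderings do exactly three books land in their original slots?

222480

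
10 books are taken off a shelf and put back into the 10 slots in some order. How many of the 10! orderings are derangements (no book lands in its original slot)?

1334961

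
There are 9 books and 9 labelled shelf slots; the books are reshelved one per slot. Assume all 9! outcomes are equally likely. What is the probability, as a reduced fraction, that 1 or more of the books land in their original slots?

28673/45360

Favorable outcomes: Σ_{i≥1} C(9,i)·!(9-i) = 9·14833 + 36·1854 + 84·265 + 126·44 + 126·9 + 84·2 + 36·1 + 9·0 + 1·1 = 229384.
Total outcomes: 9! = 362880.
Probability = 229384/362880 = 28673/45360.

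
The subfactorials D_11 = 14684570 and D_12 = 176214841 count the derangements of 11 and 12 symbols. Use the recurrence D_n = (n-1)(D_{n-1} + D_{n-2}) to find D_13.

2290792932

D_13 = (13-1)·(D_12 + D_11) = 12·(176214841 + 14684570) = 12·190899411 = 2290792932.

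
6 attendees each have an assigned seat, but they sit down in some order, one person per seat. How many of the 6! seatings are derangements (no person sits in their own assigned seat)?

Use !n = n·!(n-1) + (-1)^n.
!6 = 6·44 + 1 = 265

265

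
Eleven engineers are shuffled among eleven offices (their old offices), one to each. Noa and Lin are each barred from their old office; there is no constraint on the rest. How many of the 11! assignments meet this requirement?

33022080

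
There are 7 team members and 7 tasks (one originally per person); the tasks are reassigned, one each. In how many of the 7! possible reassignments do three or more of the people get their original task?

407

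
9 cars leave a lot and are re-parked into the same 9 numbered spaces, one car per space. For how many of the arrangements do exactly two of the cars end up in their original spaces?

66744

Choose which 2 of the 9 are fixed: C(9,2) = 36.
The other 7 form a derangement: !7 = 1854.
Total: 36 × 1854 = 66744.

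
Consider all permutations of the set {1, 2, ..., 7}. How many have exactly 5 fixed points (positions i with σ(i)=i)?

21

Choose which 5 of the 7 are fixed: C(7,5) = 21.
The remaining 2 must be deranged: !2 = 1.
Total: 21 × 1 = 21.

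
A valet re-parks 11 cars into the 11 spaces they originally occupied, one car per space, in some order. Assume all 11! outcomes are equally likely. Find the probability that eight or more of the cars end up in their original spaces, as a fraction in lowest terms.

193/19958400

Favorable outcomes: Σ_{i≥8} C(11,i)·!(11-i) = 165·2 + 55·1 + 11·0 + 1·1 = 386.
Total outcomes: 11! = 39916800.
Probability = 386/39916800 = 193/19958400.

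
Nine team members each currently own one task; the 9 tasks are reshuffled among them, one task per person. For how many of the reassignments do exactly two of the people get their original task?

Choose which 2 of the 9 are fixed: C(9,2) = 36.
The remaining 7 must be deranged: !7 = 1854.
Total: 36 × 1854 = 66744.

66744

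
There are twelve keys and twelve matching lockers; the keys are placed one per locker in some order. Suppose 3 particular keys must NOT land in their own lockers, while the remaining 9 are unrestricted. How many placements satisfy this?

Let A_j be the event that the j-th constrained one is fixed. By inclusion-exclusion over the 3 events:
Σ_{j=0}^{3} (-1)^j C(3,j)(12-j)!
= C(3,0)·12! - C(3,1)·11! + C(3,2)·10! - C(3,3)·9!
= 479001600 - 119750400 + 10886400 - 362880
= 369774720

369774720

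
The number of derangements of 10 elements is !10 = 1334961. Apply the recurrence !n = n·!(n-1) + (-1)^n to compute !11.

!11 = 11·1334961 - 1 = 14684570.

14684570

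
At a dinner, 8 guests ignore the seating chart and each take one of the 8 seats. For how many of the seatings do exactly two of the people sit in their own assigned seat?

Choose which 2 of the 8 are fixed: C(8,2) = 28.
The remaining 6 must be deranged: !6 = 265.
Total: 28 × 265 = 7420.

7420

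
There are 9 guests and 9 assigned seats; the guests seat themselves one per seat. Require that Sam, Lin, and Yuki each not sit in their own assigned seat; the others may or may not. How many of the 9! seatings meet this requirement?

Let A_j be the event that the j-th constrained one is fixed. By inclusion-exclusion over the 3 events:
Σ_{j=0}^{3} (-1)^j C(3,j)(9-j)!
= C(3,0)·9! - C(3,1)·8! + C(3,2)·7! - C(3,3)·6!
= 362880 - 120960 + 15120 - 720
= 256320

256320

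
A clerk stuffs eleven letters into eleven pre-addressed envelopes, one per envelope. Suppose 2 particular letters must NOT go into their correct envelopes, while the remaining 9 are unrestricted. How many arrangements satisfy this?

33022080

Inclusion-exclusion on the 2 forbidden self-matches:
Σ_{j=0}^{2} (-1)^j C(2,j)(11-j)!
= C(2,0)·11! - C(2,1)·10! + C(2,2)·9!
= 39916800 - 7257600 + 362880
= 33022080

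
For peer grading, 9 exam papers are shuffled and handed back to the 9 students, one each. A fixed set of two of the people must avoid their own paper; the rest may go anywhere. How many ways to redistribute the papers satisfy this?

287280

Let A_j be the event that the j-th constrained one is fixed. By inclusion-exclusion over the 2 events:
Σ_{j=0}^{2} (-1)^j C(2,j)(9-j)!
= C(2,0)·9! - C(2,1)·8! + C(2,2)·7!
= 362880 - 80640 + 5040
= 287280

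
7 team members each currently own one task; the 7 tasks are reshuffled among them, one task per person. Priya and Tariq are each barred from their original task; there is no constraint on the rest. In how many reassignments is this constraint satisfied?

3720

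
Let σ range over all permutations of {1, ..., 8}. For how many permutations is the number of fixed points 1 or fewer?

# with exactly i fixed is C(8,i)·!(8-i); sum over i=0..1:
  i=0: C(8,0)·!8 = 1·14833 = 14833
  i=1: C(8,1)·!7 = 8·1854 = 14832
Total = 29665.

29665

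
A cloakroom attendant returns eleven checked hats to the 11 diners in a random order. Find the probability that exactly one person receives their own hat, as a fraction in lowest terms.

Favorable outcomes: C(11,1)·!10 = 11·1334961 = 14684571.
Total outcomes: 11! = 39916800.
Probability = 14684571/39916800 = 16481/44800.

16481/44800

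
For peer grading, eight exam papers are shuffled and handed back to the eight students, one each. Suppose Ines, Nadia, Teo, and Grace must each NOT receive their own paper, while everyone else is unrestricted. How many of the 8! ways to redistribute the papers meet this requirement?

24024

Let A_j be the event that the j-th constrained one is fixed. By inclusion-exclusion over the 4 events:
Σ_{j=0}^{4} (-1)^j C(4,j)(8-j)!
= C(4,0)·8! - C(4,1)·7! + C(4,2)·6! - C(4,3)·5! + C(4,4)·4!
= 40320 - 20160 + 4320 - 480 + 24
= 24024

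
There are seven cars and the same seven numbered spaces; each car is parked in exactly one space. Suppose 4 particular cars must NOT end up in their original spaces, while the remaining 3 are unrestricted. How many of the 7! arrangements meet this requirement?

2790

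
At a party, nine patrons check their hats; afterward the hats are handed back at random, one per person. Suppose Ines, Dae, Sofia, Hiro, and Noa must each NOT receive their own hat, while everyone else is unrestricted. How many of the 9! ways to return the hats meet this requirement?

205056

Let A_j be the event that the j-th constrained one is fixed. By inclusion-exclusion over the 5 events:
Σ_{j=0}^{5} (-1)^j C(5,j)(9-j)!
= C(5,0)·9! - C(5,1)·8! + C(5,2)·7! - C(5,3)·6! + C(5,4)·5! - C(5,5)·4!
= 362880 - 201600 + 50400 - 7200 + 600 - 24
= 205056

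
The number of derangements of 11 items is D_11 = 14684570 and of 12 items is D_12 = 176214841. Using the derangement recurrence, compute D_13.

2290792932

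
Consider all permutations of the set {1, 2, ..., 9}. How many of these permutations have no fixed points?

133496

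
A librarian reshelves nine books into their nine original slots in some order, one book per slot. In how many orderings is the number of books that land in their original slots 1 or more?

Sum C(9,i)·!(9-i) for i = 1..9:
  i=1: C(9,1)·!8 = 9·14833 = 133497
  i=2: C(9,2)·!7 = 36·1854 = 66744
  i=3: C(9,3)·!6 = 84·265 = 22260
  i=4: C(9,4)·!5 = 126·44 = 5544
  i=5: C(9,5)·!4 = 126·9 = 1134
  i=6: C(9,6)·!3 = 84·2 = 168
  i=7: C(9,7)·!2 = 36·1 = 36
  i=8: C(9,8)·!1 = 9·0 = 0
  i=9: C(9,9)·!0 = 1·1 = 1
Total = 229384.

229384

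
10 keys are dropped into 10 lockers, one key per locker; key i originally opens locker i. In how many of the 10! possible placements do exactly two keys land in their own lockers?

667485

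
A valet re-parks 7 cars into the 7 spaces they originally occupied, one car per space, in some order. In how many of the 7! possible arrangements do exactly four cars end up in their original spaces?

Pick the 4 fixed positions: C(7,4) = 35 ways.
The other 3 form a derangement: !3 = 2.
Total: 35 × 2 = 70.

70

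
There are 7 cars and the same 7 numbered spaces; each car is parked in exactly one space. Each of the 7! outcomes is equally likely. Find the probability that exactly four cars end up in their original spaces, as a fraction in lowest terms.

1/72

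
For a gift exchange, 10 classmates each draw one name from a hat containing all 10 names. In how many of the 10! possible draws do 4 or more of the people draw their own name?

68914

# with exactly i fixed is C(10,i)·!(10-i); sum over i=4..10:
  i=4: C(10,4)·!6 = 210·265 = 55650
  i=5: C(10,5)·!5 = 252·44 = 11088
  i=6: C(10,6)·!4 = 210·9 = 1890
  i=7: C(10,7)·!3 = 120·2 = 240
  i=8: C(10,8)·!2 = 45·1 = 45
  i=9: C(10,9)·!1 = 10·0 = 0
  i=10: C(10,10)·!0 = 1·1 = 1
Total = 68914.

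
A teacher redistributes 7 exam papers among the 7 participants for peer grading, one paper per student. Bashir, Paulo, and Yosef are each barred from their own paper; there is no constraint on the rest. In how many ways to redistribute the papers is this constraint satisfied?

3216

Let A_j be the event that the j-th constrained one is fixed. By inclusion-exclusion over the 3 events:
Σ_{j=0}^{3} (-1)^j C(3,j)(7-j)!
= C(3,0)·7! - C(3,1)·6! + C(3,2)·5! - C(3,3)·4!
= 5040 - 2160 + 360 - 24
= 3216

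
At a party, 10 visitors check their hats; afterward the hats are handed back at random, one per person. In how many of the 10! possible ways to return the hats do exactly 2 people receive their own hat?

667485

Pick the 2 fixed positions: C(10,2) = 45 ways.
The other 8 form a derangement: !8 = 14833.
Total: 45 × 14833 = 667485.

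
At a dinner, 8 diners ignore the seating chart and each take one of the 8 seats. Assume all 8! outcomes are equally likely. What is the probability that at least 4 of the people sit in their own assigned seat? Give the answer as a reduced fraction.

257/13440

Favorable outcomes: Σ_{i≥4} C(8,i)·!(8-i) = 70·9 + 56·2 + 28·1 + 8·0 + 1·1 = 771.
Total outcomes: 8! = 40320.
Probability = 771/40320 = 257/13440.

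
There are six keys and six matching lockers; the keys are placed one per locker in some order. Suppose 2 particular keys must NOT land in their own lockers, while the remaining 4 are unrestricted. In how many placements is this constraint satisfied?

504

Inclusion-exclusion on the 2 forbidden self-matches:
Σ_{j=0}^{2} (-1)^j C(2,j)(6-j)!
= C(2,0)·6! - C(2,1)·5! + C(2,2)·4!
= 720 - 240 + 24
= 504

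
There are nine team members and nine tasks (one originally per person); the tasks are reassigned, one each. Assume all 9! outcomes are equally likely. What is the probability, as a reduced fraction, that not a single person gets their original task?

16687/45360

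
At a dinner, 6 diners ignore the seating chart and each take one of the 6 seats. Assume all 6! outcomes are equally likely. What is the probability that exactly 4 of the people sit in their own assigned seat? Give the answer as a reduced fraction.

1/48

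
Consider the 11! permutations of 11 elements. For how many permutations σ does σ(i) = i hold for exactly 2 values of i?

7342280

Pick the 2 fixed positions: C(11,2) = 55 ways.
The remaining 9 must be deranged: !9 = 133496.
Total: 55 × 133496 = 7342280.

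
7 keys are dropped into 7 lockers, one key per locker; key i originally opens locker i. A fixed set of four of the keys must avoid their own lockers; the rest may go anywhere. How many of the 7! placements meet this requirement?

2790

Inclusion-exclusion on the 4 forbidden self-matches:
Σ_{j=0}^{4} (-1)^j C(4,j)(7-j)!
= C(4,0)·7! - C(4,1)·6! + C(4,2)·5! - C(4,3)·4! + C(4,4)·3!
= 5040 - 2880 + 720 - 96 + 6
= 2790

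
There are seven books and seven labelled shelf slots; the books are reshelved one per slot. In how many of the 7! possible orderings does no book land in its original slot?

!7 = 7! · Σ_{k=0}^{7} (-1)^k/k!
= 7! - 7!/1! + 7!/2! - 7!/3! + 7!/4! - 7!/5! + 7!/6! - 7!/7!
= 5040 - 5040 + 2520 - 840 + 210 - 42 + 7 - 1
= 1854

1854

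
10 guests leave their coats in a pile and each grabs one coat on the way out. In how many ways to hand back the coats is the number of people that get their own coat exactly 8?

Pick the 8 fixed positions: C(10,8) = 45 ways.
The other 2 form a derangement: !2 = 1.
Total: 45 × 1 = 45.

45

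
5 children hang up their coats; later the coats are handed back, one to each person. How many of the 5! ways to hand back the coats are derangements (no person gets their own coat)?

The subfactorial !5 = [5!/e] (nearest integer).
5! = 120, and 120/e ≈ 44.15, so !5 = 44.

44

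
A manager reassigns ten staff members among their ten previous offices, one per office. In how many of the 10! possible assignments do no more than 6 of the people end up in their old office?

3628514

Sum C(10,i)·!(10-i) for i = 0..6:
  i=0: C(10,0)·!10 = 1·1334961 = 1334961
  i=1: C(10,1)·!9 = 10·133496 = 1334960
  i=2: C(10,2)·!8 = 45·14833 = 667485
  i=3: C(10,3)·!7 = 120·1854 = 222480
  i=4: C(10,4)·!6 = 210·265 = 55650
  i=5: C(10,5)·!5 = 252·44 = 11088
  i=6: C(10,6)·!4 = 210·9 = 1890
Total = 3628514.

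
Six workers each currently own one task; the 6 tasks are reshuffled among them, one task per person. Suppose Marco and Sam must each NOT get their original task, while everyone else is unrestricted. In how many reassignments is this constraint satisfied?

Inclusion-exclusion on the 2 forbidden self-matches:
Σ_{j=0}^{2} (-1)^j C(2,j)(6-j)!
= C(2,0)·6! - C(2,1)·5! + C(2,2)·4!
= 720 - 240 + 24
= 504

504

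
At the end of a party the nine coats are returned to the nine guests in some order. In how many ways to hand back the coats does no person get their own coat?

133496

Recurrence: !9 = 9·!8 + (-1)^9.
!9 = 9·14833 - 1 = 133496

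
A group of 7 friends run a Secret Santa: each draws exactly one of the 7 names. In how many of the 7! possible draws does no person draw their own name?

1854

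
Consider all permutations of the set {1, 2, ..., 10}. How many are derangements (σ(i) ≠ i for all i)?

The subfactorial !10 = [10!/e] (nearest integer).
10! = 3628800, and 3628800/e ≈ 1334960.92, so !10 = 1334961.

1334961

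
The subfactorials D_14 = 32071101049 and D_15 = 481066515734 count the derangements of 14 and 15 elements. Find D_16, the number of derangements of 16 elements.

7697064251745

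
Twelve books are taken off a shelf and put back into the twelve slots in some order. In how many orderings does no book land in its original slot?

176214841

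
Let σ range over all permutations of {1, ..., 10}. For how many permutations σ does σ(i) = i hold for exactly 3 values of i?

Pick the 3 fixed positions: C(10,3) = 120 ways.
The remaining 7 must be deranged: !7 = 1854.
Total: 120 × 1854 = 222480.

222480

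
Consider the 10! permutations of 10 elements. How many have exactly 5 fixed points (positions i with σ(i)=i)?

11088

Pick the 5 fixed positions: C(10,5) = 252 ways.
The other 5 form a derangement: !5 = 44.
Total: 252 × 44 = 11088.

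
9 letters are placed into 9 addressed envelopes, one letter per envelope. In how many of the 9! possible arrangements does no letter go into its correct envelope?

133496

The subfactorial !9 = [9!/e] (nearest integer).
9! = 362880, and 362880/e ≈ 133496.09, so !9 = 133496.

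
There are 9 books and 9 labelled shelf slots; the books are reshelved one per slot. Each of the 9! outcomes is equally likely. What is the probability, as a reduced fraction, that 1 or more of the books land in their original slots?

28673/45360

Favorable outcomes: Σ_{i≥1} C(9,i)·!(9-i) = 9·14833 + 36·1854 + 84·265 + 126·44 + 126·9 + 84·2 + 36·1 + 9·0 + 1·1 = 229384.
Total outcomes: 9! = 362880.
Probability = 229384/362880 = 28673/45360.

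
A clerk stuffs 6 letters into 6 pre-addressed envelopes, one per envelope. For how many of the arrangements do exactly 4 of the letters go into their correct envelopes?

Pick the 4 fixed positions: C(6,4) = 15 ways.
The remaining 2 must be deranged: !2 = 1.
Total: 15 × 1 = 15.

15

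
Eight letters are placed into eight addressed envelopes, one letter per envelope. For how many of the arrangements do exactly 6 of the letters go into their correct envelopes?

28

Pick the 6 fixed positions: C(8,6) = 28 ways.
The remaining 2 must be deranged: !2 = 1.
Total: 28 × 1 = 28.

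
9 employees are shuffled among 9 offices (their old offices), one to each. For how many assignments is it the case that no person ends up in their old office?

133496

Use !n = n·!(n-1) + (-1)^n.
!9 = 9·14833 - 1 = 133496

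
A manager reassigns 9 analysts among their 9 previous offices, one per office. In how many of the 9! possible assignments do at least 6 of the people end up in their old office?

205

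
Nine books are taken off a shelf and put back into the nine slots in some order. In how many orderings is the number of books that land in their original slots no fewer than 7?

Sum C(9,i)·!(9-i) for i = 7..9:
  i=7: C(9,7)·!2 = 36·1 = 36
  i=8: C(9,8)·!1 = 9·0 = 0
  i=9: C(9,9)·!0 = 1·1 = 1
Total = 37.

37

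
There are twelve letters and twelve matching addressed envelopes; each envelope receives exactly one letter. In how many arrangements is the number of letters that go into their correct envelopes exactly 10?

66

Choose which 10 of the 12 are fixed: C(12,10) = 66.
The remaining 2 must be deranged: !2 = 1.
Total: 66 × 1 = 66.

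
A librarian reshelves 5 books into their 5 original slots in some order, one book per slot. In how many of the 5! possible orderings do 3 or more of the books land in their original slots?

11

Sum C(5,i)·!(5-i) for i = 3..5:
  i=3: C(5,3)·!2 = 10·1 = 10
  i=4: C(5,4)·!1 = 5·0 = 0
  i=5: C(5,5)·!0 = 1·1 = 1
Total = 11.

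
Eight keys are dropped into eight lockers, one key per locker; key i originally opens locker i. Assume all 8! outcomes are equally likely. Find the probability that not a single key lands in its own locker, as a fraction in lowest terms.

2119/5760

Favorable outcomes: !8 = 14833.
Total outcomes: 8! = 40320.
Probability = 14833/40320 = 2119/5760.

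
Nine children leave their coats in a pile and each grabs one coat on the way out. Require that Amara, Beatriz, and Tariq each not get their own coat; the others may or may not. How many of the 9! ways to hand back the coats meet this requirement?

256320

Inclusion-exclusion on the 3 forbidden self-matches:
Σ_{j=0}^{3} (-1)^j C(3,j)(9-j)!
= C(3,0)·9! - C(3,1)·8! + C(3,2)·7! - C(3,3)·6!
= 362880 - 120960 + 15120 - 720
= 256320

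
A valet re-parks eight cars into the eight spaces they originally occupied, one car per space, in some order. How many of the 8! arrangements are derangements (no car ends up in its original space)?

Recurrence: !8 = 8·!7 + (-1)^8.
!8 = 8·1854 + 1 = 14833

14833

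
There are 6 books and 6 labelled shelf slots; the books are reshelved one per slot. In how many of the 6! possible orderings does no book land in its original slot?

!6 is the nearest integer to 6!/e.
6! = 720, and 720/e ≈ 264.87, so !6 = 265.

265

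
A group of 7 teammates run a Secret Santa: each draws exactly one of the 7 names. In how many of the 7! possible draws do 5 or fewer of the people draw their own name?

5039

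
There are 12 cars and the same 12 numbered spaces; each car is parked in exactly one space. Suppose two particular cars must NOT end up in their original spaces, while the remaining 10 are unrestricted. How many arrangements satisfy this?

402796800

Inclusion-exclusion on the 2 forbidden self-matches:
Σ_{j=0}^{2} (-1)^j C(2,j)(12-j)!
= C(2,0)·12! - C(2,1)·11! + C(2,2)·10!
= 479001600 - 79833600 + 3628800
= 402796800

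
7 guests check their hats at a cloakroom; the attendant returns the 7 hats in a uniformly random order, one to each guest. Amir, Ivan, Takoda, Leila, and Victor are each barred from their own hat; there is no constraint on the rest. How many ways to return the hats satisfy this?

2428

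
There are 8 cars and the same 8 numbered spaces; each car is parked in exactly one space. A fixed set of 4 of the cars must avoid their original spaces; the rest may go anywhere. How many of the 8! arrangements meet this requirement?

Inclusion-exclusion on the 4 forbidden self-matches:
Σ_{j=0}^{4} (-1)^j C(4,j)(8-j)!
= C(4,0)·8! - C(4,1)·7! + C(4,2)·6! - C(4,3)·5! + C(4,4)·4!
= 40320 - 20160 + 4320 - 480 + 24
= 24024

24024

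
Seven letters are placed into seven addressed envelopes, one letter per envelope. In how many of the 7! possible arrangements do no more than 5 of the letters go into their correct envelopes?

Sum C(7,i)·!(7-i) for i = 0..5:
  i=0: C(7,0)·!7 = 1·1854 = 1854
  i=1: C(7,1)·!6 = 7·265 = 1855
  i=2: C(7,2)·!5 = 21·44 = 924
  i=3: C(7,3)·!4 = 35·9 = 315
  i=4: C(7,4)·!3 = 35·2 = 70
  i=5: C(7,5)·!2 = 21·1 = 21
Total = 5039.

5039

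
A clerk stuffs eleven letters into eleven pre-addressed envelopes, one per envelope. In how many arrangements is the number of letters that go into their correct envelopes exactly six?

Choose which 6 of the 11 are fixed: C(11,6) = 462.
The other 5 form a derangement: !5 = 44.
Total: 462 × 44 = 20328.

20328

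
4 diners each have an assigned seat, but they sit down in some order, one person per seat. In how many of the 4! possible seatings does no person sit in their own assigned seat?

9

!4 is the nearest integer to 4!/e.
4! = 24, and 24/e ≈ 8.83, so !4 = 9.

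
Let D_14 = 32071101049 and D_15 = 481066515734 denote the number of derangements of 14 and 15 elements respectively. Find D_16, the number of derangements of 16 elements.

7697064251745

D_16 = (16-1)·(D_15 + D_14) = 15·(481066515734 + 32071101049) = 15·513137616783 = 7697064251745.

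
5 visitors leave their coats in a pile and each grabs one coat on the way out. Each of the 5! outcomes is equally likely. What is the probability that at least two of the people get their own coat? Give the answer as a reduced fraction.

31/120

Favorable outcomes: Σ_{i≥2} C(5,i)·!(5-i) = 10·2 + 10·1 + 5·0 + 1·1 = 31.
Total outcomes: 5! = 120.
Probability = 31/120 = 31/120.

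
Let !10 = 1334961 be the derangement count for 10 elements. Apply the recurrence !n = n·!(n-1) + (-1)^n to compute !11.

14684570

!11 = 11·1334961 - 1 = 14684570.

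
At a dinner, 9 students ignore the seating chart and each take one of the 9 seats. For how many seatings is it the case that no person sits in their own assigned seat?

!9 = 9! · Σ_{k=0}^{9} (-1)^k/k!
= 9! - 9!/1! + 9!/2! - 9!/3! + 9!/4! - 9!/5! + 9!/6! - 9!/7! + 9!/8! - 9!/9!
= 362880 - 362880 + 181440 - 60480 + 15120 - 3024 + 504 - 72 + 9 - 1
= 133496

133496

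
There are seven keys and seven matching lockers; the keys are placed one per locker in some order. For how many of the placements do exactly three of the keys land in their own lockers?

315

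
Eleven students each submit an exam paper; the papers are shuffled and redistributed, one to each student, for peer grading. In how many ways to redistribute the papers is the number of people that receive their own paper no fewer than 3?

Sum C(11,i)·!(11-i) for i = 3..11:
  i=3: C(11,3)·!8 = 165·14833 = 2447445
  i=4: C(11,4)·!7 = 330·1854 = 611820
  i=5: C(11,5)·!6 = 462·265 = 122430
  i=6: C(11,6)·!5 = 462·44 = 20328
  i=7: C(11,7)·!4 = 330·9 = 2970
  i=8: C(11,8)·!3 = 165·2 = 330
  i=9: C(11,9)·!2 = 55·1 = 55
  i=10: C(11,10)·!1 = 11·0 = 0
  i=11: C(11,11)·!0 = 1·1 = 1
Total = 3205379.

3205379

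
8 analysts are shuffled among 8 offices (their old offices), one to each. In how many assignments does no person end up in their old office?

14833

Recurrence: !8 = 7·(!7 + !6).
!8 = 7·(1854 + 265) = 7·2119 = 14833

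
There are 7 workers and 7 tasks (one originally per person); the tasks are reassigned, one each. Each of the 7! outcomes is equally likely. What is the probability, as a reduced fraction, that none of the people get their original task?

103/280

Favorable outcomes: !7 = 1854.
Total outcomes: 7! = 5040.
Probability = 1854/5040 = 103/280.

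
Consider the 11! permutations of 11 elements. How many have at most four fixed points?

39770686

Sum C(11,i)·!(11-i) for i = 0..4:
  i=0: C(11,0)·!11 = 1·14684570 = 14684570
  i=1: C(11,1)·!10 = 11·1334961 = 14684571
  i=2: C(11,2)·!9 = 55·133496 = 7342280
  i=3: C(11,3)·!8 = 165·14833 = 2447445
  i=4: C(11,4)·!7 = 330·1854 = 611820
Total = 39770686.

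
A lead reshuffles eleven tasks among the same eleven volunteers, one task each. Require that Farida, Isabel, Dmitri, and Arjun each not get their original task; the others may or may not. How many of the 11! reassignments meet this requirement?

Inclusion-exclusion on the 4 forbidden self-matches:
Σ_{j=0}^{4} (-1)^j C(4,j)(11-j)!
= C(4,0)·11! - C(4,1)·10! + C(4,2)·9! - C(4,3)·8! + C(4,4)·7!
= 39916800 - 14515200 + 2177280 - 161280 + 5040
= 27422640

27422640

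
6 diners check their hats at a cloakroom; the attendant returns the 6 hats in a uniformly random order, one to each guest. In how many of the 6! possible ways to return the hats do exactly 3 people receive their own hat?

40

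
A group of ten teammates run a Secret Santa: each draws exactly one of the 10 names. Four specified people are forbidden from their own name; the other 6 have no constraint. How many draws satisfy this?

2399760

Let A_j be the event that the j-th constrained one is fixed. By inclusion-exclusion over the 4 events:
Σ_{j=0}^{4} (-1)^j C(4,j)(10-j)!
= C(4,0)·10! - C(4,1)·9! + C(4,2)·8! - C(4,3)·7! + C(4,4)·6!
= 3628800 - 1451520 + 241920 - 20160 + 720
= 2399760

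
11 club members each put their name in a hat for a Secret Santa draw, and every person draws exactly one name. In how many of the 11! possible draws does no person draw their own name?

14684570

The subfactorial !11 = [11!/e] (nearest integer).
11! = 39916800, and 39916800/e ≈ 14684570.08, so !11 = 14684570.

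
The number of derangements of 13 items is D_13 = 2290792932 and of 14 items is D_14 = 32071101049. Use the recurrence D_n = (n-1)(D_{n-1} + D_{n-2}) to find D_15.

D_15 = (15-1)·(D_14 + D_13) = 14·(32071101049 + 2290792932) = 14·34361893981 = 481066515734.

481066515734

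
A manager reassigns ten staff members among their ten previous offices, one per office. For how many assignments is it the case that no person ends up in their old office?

1334961

The number of derangements of 10 is !10 = Σ_{k=0}^{10} (-1)^k·10!/k!
= 10! - 10!/1! + 10!/2! - 10!/3! + 10!/4! - 10!/5! + 10!/6! - 10!/7! + 10!/8! - 10!/9! + 10!/10!
= 3628800 - 3628800 + 1814400 - 604800 + 151200 - 30240 + 5040 - 720 + 90 - 10 + 1
= 1334961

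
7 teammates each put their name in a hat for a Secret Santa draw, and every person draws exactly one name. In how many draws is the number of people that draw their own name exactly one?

Pick the single fixed position: C(7,1) = 7 ways.
The other 6 form a derangement: !6 = 265.
Total: 7 × 265 = 1855.

1855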